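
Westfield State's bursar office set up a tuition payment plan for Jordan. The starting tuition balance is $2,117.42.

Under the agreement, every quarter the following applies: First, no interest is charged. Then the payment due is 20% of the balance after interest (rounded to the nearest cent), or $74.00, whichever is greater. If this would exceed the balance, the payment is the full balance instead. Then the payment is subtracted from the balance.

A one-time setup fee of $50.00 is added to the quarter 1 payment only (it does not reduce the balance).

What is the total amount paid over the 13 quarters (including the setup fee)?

# | Opening | Payment | Fee | End bal
1 | $2,117.42 | $423.48 | $50.00 | $1,693.94
2 | $1,693.94 | $338.79 | — | $1,355.15
3 | $1,355.15 | $271.03 | — | $1,084.12
4 | $1,084.12 | $216.82 | — | $867.30
5 | $867.30 | $173.46 | — | $693.84
6 | $693.84 | $138.77 | — | $555.07
7 | $555.07 | $111.01 | — | $444.06
8 | $444.06 | $88.81 | — | $355.25
9 | $355.25 | $74.00 | — | $281.25
10 | $281.25 | $74.00 | — | $207.25
11 | $207.25 | $74.00 | — | $133.25
12 | $133.25 | $74.00 | — | $59.25
13 | $59.25 | $59.25 | — | $0.00
Total paid: $2,167.42

$2,167.42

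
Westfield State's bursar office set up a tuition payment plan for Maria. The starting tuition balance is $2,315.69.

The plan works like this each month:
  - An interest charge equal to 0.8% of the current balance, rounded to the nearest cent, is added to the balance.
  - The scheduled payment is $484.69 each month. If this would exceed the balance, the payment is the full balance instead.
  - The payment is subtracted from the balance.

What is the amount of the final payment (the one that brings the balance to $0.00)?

Month 1: $2,315.69 +$18.53 interest = $2,334.22; pay $484.69 → $1,849.53
Month 2: $1,849.53 +$14.80 interest = $1,864.33; pay $484.69 → $1,379.64
Month 3: $1,379.64 +$11.04 interest = $1,390.68; pay $484.69 → $905.99
Month 4: $905.99 +$7.25 interest = $913.24; pay $484.69 → $428.55
Month 5: $428.55 +$3.43 interest = $431.98; pay $431.98 → $0.00

$431.98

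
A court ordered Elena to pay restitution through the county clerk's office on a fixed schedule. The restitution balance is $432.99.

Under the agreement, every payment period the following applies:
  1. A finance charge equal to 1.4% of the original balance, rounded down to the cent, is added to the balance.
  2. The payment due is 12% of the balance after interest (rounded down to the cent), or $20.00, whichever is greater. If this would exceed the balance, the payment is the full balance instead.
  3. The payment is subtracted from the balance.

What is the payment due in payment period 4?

# | Opening | Interest | Payment | End bal
1 | $432.99 | $6.06 | $52.68 | $386.37
2 | $386.37 | $6.06 | $47.09 | $345.34
3 | $345.34 | $6.06 | $42.16 | $309.24
4 | $309.24 | $6.06 | $37.83 | $277.47

$37.83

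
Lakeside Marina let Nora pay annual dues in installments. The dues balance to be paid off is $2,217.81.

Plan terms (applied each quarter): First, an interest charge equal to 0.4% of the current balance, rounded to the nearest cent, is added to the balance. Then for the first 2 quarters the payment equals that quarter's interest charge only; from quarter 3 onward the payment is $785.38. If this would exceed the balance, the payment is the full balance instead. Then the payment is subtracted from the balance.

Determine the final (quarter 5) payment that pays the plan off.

Quarter 1: opening $2,217.81; interest $8.87 → $2,226.68; payment $8.87; balance $2,217.81
Quarter 2: opening $2,217.81; interest $8.87 → $2,226.68; payment $8.87; balance $2,217.81
Quarter 3: opening $2,217.81; interest $8.87 → $2,226.68; payment $785.38; balance $1,441.30
Quarter 4: opening $1,441.30; interest $5.77 → $1,447.07; payment $785.38; balance $661.69
Quarter 5: opening $661.69; interest $2.65 → $664.34; payment $664.34; balance $0.00

$664.34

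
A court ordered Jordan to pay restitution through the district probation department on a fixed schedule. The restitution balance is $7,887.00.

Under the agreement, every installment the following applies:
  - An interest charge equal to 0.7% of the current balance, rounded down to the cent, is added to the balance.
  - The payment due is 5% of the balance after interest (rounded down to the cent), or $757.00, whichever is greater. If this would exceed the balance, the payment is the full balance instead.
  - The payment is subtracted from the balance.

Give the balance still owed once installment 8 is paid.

Installment 1: opening $7,887.00; interest $55.20 → $7,942.20; payment $757.00; balance $7,185.20
Installment 2: opening $7,185.20; interest $50.29 → $7,235.49; payment $757.00; balance $6,478.49
Installment 3: opening $6,478.49; interest $45.34 → $6,523.83; payment $757.00; balance $5,766.83
Installment 4: opening $5,766.83; interest $40.36 → $5,807.19; payment $757.00; balance $5,050.19
Installment 5: opening $5,050.19; interest $35.35 → $5,085.54; payment $757.00; balance $4,328.54
Installment 6: opening $4,328.54; interest $30.29 → $4,358.83; payment $757.00; balance $3,601.83
Installment 7: opening $3,601.83; interest $25.21 → $3,627.04; payment $757.00; balance $2,870.04
Installment 8: opening $2,870.04; interest $20.09 → $2,890.13; payment $757.00; balance $2,133.13

$2,133.13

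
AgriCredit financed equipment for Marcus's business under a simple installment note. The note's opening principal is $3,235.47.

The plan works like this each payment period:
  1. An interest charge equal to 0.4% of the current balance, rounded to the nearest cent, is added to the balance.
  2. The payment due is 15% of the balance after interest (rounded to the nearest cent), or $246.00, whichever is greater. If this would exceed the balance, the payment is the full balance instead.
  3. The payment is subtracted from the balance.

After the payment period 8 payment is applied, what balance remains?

$741.22

# | Opening | Interest | Payment | End bal
1 | $3,235.47 | $12.94 | $487.26 | $2,761.15
2 | $2,761.15 | $11.04 | $415.83 | $2,356.36
3 | $2,356.36 | $9.43 | $354.87 | $2,010.92
4 | $2,010.92 | $8.04 | $302.84 | $1,716.12
5 | $1,716.12 | $6.86 | $258.45 | $1,464.53
6 | $1,464.53 | $5.86 | $246.00 | $1,224.39
7 | $1,224.39 | $4.90 | $246.00 | $983.29
8 | $983.29 | $3.93 | $246.00 | $741.22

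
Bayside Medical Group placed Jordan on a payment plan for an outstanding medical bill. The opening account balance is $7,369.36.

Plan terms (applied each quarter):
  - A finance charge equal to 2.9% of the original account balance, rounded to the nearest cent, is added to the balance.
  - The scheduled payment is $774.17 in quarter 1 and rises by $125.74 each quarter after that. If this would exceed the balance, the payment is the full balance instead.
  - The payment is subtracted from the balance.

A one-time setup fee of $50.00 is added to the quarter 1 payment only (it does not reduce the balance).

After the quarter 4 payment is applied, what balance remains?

Quarter 1: opening $7,369.36; interest $213.71 → $7,583.07; payment $774.17 (+ $50.00 fee); balance $6,808.90
Quarter 2: opening $6,808.90; interest $213.71 → $7,022.61; payment $899.91; balance $6,122.70
Quarter 3: opening $6,122.70; interest $213.71 → $6,336.41; payment $1,025.65; balance $5,310.76
Quarter 4: opening $5,310.76; interest $213.71 → $5,524.47; payment $1,151.39; balance $4,373.08

$4,373.08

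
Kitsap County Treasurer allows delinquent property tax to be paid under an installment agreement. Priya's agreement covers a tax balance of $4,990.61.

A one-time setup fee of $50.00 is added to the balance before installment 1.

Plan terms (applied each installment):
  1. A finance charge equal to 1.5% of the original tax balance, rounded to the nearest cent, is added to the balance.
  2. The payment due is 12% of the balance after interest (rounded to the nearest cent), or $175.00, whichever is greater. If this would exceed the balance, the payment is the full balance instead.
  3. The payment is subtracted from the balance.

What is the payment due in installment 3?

# | Opening | Interest | Payment | End bal
1 | $5,040.61 | $74.86 | $613.86 | $4,501.61
2 | $4,501.61 | $74.86 | $549.18 | $4,027.29
3 | $4,027.29 | $74.86 | $492.26 | $3,609.89

$492.26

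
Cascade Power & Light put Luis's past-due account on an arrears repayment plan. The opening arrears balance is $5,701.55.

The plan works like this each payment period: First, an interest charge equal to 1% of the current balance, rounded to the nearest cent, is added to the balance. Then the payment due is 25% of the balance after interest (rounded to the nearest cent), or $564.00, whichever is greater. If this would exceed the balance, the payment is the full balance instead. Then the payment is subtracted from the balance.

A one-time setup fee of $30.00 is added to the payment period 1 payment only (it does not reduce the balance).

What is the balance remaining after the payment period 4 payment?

Payment period 1: $5,701.55 +$57.02 interest = $5,758.57; pay $1,439.64 (+ $30.00 fee) → $4,318.93
Payment period 2: $4,318.93 +$43.19 interest = $4,362.12; pay $1,090.53 → $3,271.59
Payment period 3: $3,271.59 +$32.72 interest = $3,304.31; pay $826.08 → $2,478.23
Payment period 4: $2,478.23 +$24.78 interest = $2,503.01; pay $625.75 → $1,877.26

$1,877.26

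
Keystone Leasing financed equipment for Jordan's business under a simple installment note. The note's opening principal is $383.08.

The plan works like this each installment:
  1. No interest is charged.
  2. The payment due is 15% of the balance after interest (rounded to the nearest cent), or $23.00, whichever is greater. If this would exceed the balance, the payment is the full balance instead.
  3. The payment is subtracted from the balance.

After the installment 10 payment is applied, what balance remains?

Installment 1: opening $383.08; payment $57.46; balance $325.62
Installment 2: opening $325.62; payment $48.84; balance $276.78
Installment 3: opening $276.78; payment $41.52; balance $235.26
Installment 4: opening $235.26; payment $35.29; balance $199.97
Installment 5: opening $199.97; payment $30.00; balance $169.97
Installment 6: opening $169.97; payment $25.50; balance $144.47
Installment 7: opening $144.47; payment $23.00; balance $121.47
Installment 8: opening $121.47; payment $23.00; balance $98.47
Installment 9: opening $98.47; payment $23.00; balance $75.47
Installment 10: opening $75.47; payment $23.00; balance $52.47

$52.47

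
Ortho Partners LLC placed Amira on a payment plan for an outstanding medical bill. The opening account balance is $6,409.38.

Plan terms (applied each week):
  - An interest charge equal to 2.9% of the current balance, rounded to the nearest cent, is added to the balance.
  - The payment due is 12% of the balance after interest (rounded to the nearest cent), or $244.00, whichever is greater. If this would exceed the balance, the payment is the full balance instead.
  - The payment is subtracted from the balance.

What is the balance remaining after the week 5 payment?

Week 1: opening $6,409.38; interest $185.87 → $6,595.25; payment $791.43; balance $5,803.82
Week 2: opening $5,803.82; interest $168.31 → $5,972.13; payment $716.66; balance $5,255.47
Week 3: opening $5,255.47; interest $152.41 → $5,407.88; payment $648.95; balance $4,758.93
Week 4: opening $4,758.93; interest $138.01 → $4,896.94; payment $587.63; balance $4,309.31
Week 5: opening $4,309.31; interest $124.97 → $4,434.28; payment $532.11; balance $3,902.17

$3,902.17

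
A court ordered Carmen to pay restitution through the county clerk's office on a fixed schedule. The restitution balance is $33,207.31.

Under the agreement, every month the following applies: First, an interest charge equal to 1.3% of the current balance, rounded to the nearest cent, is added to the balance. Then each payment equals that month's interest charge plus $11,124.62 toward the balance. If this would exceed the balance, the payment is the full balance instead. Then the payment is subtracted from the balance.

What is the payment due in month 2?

$11,411.69

Month 1: opening $33,207.31; interest $431.70 → $33,639.01; payment $11,556.32; balance $22,082.69
Month 2: opening $22,082.69; interest $287.07 → $22,369.76; payment $11,411.69; balance $10,958.07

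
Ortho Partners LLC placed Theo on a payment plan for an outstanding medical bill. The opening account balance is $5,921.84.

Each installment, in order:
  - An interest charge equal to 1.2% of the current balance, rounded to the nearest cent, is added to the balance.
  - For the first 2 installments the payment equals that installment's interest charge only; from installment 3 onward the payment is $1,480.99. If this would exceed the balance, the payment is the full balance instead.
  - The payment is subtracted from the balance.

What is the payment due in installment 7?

$181.95

Installment 1: $5,921.84 +$71.06 interest = $5,992.90; pay $71.06 → $5,921.84
Installment 2: $5,921.84 +$71.06 interest = $5,992.90; pay $71.06 → $5,921.84
Installment 3: $5,921.84 +$71.06 interest = $5,992.90; pay $1,480.99 → $4,511.91
Installment 4: $4,511.91 +$54.14 interest = $4,566.05; pay $1,480.99 → $3,085.06
Installment 5: $3,085.06 +$37.02 interest = $3,122.08; pay $1,480.99 → $1,641.09
Installment 6: $1,641.09 +$19.69 interest = $1,660.78; pay $1,480.99 → $179.79
Installment 7: $179.79 +$2.16 interest = $181.95; pay $181.95 → $0.00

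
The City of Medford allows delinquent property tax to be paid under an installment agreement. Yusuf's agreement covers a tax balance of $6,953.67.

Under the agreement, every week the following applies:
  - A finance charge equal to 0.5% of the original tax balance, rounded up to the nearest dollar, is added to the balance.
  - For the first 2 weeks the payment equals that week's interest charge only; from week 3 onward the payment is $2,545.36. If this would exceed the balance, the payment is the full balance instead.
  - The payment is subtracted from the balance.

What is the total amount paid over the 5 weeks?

$7,128.67

Week 1: $6,953.67 +$35.00 interest = $6,988.67; pay $35.00 → $6,953.67
Week 2: $6,953.67 +$35.00 interest = $6,988.67; pay $35.00 → $6,953.67
Week 3: $6,953.67 +$35.00 interest = $6,988.67; pay $2,545.36 → $4,443.31
Week 4: $4,443.31 +$35.00 interest = $4,478.31; pay $2,545.36 → $1,932.95
Week 5: $1,932.95 +$35.00 interest = $1,967.95; pay $1,967.95 → $0.00
Total paid: $7,128.67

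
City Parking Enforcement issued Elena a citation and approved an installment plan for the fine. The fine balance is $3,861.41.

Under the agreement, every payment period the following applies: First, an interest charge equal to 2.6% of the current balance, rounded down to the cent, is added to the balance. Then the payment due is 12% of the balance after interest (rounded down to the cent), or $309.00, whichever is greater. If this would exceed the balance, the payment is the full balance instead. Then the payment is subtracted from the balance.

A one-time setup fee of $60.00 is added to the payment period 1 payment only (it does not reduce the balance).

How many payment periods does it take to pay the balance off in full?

# | Opening | Interest | Payment | Fee | End bal
1 | $3,861.41 | $100.39 | $475.41 | $60.00 | $3,486.39
2 | $3,486.39 | $90.64 | $429.24 | — | $3,147.79
3 | $3,147.79 | $81.84 | $387.55 | — | $2,842.08
4 | $2,842.08 | $73.89 | $349.91 | — | $2,566.06
5 | $2,566.06 | $66.71 | $315.93 | — | $2,316.84
6 | $2,316.84 | $60.23 | $309.00 | — | $2,068.07
7 | $2,068.07 | $53.76 | $309.00 | — | $1,812.83
8 | $1,812.83 | $47.13 | $309.00 | — | $1,550.96
9 | $1,550.96 | $40.32 | $309.00 | — | $1,282.28
10 | $1,282.28 | $33.33 | $309.00 | — | $1,006.61
11 | $1,006.61 | $26.17 | $309.00 | — | $723.78
12 | $723.78 | $18.81 | $309.00 | — | $433.59
13 | $433.59 | $11.27 | $309.00 | — | $135.86
14 | $135.86 | $3.53 | $139.39 | — | $0.00
Balance reaches $0.00 in payment period 14.

14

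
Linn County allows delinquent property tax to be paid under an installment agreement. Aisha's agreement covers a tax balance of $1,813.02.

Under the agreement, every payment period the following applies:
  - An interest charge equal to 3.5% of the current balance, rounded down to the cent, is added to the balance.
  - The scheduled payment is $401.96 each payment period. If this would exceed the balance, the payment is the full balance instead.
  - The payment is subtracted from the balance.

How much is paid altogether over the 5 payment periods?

Payment period 1: $1,813.02 +$63.45 interest = $1,876.47; pay $401.96 → $1,474.51
Payment period 2: $1,474.51 +$51.60 interest = $1,526.11; pay $401.96 → $1,124.15
Payment period 3: $1,124.15 +$39.34 interest = $1,163.49; pay $401.96 → $761.53
Payment period 4: $761.53 +$26.65 interest = $788.18; pay $401.96 → $386.22
Payment period 5: $386.22 +$13.51 interest = $399.73; pay $399.73 → $0.00
Total paid: $2,007.57

$2,007.57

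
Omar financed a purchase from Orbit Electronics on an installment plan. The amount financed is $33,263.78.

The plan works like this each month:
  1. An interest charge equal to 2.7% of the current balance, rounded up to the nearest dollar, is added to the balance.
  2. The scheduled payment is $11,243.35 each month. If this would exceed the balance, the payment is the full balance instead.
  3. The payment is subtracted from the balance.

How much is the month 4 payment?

Month 1: $33,263.78 +$899.00 interest = $34,162.78; pay $11,243.35 → $22,919.43
Month 2: $22,919.43 +$619.00 interest = $23,538.43; pay $11,243.35 → $12,295.08
Month 3: $12,295.08 +$332.00 interest = $12,627.08; pay $11,243.35 → $1,383.73
Month 4: $1,383.73 +$38.00 interest = $1,421.73; pay $1,421.73 → $0.00

$1,421.73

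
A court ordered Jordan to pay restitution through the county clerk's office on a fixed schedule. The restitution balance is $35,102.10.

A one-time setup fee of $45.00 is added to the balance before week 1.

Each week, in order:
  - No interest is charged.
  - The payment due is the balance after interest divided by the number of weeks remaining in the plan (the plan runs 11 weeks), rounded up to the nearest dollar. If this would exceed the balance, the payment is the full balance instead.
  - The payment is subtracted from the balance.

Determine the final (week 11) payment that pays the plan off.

$3,194.10

Week 1: $35,147.10 − $3,196.00 → $31,951.10
Week 2: $31,951.10 − $3,196.00 → $28,755.10
Week 3: $28,755.10 − $3,196.00 → $25,559.10
Week 4: $25,559.10 − $3,195.00 → $22,364.10
Week 5: $22,364.10 − $3,195.00 → $19,169.10
Week 6: $19,169.10 − $3,195.00 → $15,974.10
Week 7: $15,974.10 − $3,195.00 → $12,779.10
Week 8: $12,779.10 − $3,195.00 → $9,584.10
Week 9: $9,584.10 − $3,195.00 → $6,389.10
Week 10: $6,389.10 − $3,195.00 → $3,194.10
Week 11: $3,194.10 − $3,194.10 → $0.00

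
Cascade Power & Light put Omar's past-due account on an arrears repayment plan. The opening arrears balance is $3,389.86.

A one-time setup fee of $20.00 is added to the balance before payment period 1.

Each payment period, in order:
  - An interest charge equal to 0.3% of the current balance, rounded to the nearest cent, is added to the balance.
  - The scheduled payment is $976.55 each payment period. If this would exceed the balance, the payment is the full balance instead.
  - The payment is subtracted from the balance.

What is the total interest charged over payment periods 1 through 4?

$23.49

Payment period 1: opening $3,409.86; interest $10.23 → $3,420.09; payment $976.55; balance $2,443.54
Payment period 2: opening $2,443.54; interest $7.33 → $2,450.87; payment $976.55; balance $1,474.32
Payment period 3: opening $1,474.32; interest $4.42 → $1,478.74; payment $976.55; balance $502.19
Payment period 4: opening $502.19; interest $1.51 → $503.70; payment $503.70; balance $0.00
Total interest: $10.23 + $7.33 + $4.42 + $1.51 = $23.49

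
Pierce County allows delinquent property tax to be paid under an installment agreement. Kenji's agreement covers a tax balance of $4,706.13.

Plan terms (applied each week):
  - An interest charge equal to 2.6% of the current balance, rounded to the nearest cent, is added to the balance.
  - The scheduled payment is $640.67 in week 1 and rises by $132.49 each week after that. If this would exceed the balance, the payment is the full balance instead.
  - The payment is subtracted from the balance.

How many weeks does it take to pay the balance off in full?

# | Opening | Interest | Payment | End bal
1 | $4,706.13 | $122.36 | $640.67 | $4,187.82
2 | $4,187.82 | $108.88 | $773.16 | $3,523.54
3 | $3,523.54 | $91.61 | $905.65 | $2,709.50
4 | $2,709.50 | $70.45 | $1,038.14 | $1,741.81
5 | $1,741.81 | $45.29 | $1,170.63 | $616.47
6 | $616.47 | $16.03 | $632.50 | $0.00
Balance reaches $0.00 in week 6.

6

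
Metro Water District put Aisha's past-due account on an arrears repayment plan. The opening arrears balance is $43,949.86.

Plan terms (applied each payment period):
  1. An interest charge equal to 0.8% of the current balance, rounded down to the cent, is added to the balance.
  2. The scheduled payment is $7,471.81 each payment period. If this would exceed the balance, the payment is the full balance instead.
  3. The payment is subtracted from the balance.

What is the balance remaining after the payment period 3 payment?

$22,417.86

# | Opening | Interest | Payment | End bal
1 | $43,949.86 | $351.59 | $7,471.81 | $36,829.64
2 | $36,829.64 | $294.63 | $7,471.81 | $29,652.46
3 | $29,652.46 | $237.21 | $7,471.81 | $22,417.86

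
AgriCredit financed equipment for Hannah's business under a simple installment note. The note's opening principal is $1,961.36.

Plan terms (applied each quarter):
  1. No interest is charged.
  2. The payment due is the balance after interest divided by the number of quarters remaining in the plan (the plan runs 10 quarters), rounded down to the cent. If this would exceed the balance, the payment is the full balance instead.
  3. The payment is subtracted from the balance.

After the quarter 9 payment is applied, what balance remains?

Quarter 1: opening $1,961.36; payment $196.13; balance $1,765.23
Quarter 2: opening $1,765.23; payment $196.13; balance $1,569.10
Quarter 3: opening $1,569.10; payment $196.13; balance $1,372.97
Quarter 4: opening $1,372.97; payment $196.13; balance $1,176.84
Quarter 5: opening $1,176.84; payment $196.14; balance $980.70
Quarter 6: opening $980.70; payment $196.14; balance $784.56
Quarter 7: opening $784.56; payment $196.14; balance $588.42
Quarter 8: opening $588.42; payment $196.14; balance $392.28
Quarter 9: opening $392.28; payment $196.14; balance $196.14

$196.14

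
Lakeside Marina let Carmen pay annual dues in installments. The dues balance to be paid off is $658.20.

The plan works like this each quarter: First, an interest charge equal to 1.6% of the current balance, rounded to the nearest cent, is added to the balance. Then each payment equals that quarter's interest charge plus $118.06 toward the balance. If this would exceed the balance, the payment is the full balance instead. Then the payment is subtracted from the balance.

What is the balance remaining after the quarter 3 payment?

Quarter 1: $658.20 +$10.53 interest = $668.73; pay $128.59 → $540.14
Quarter 2: $540.14 +$8.64 interest = $548.78; pay $126.70 → $422.08
Quarter 3: $422.08 +$6.75 interest = $428.83; pay $124.81 → $304.02

$304.02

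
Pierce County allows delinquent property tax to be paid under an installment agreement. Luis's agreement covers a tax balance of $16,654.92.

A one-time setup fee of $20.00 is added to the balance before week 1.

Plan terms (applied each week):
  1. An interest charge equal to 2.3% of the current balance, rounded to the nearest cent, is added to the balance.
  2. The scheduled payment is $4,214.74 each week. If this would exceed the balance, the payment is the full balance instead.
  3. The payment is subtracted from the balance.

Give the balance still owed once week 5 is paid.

$0.00

Week 1: $16,674.92 +$383.52 interest = $17,058.44; pay $4,214.74 → $12,843.70
Week 2: $12,843.70 +$295.41 interest = $13,139.11; pay $4,214.74 → $8,924.37
Week 3: $8,924.37 +$205.26 interest = $9,129.63; pay $4,214.74 → $4,914.89
Week 4: $4,914.89 +$113.04 interest = $5,027.93; pay $4,214.74 → $813.19
Week 5: $813.19 +$18.70 interest = $831.89; pay $831.89 → $0.00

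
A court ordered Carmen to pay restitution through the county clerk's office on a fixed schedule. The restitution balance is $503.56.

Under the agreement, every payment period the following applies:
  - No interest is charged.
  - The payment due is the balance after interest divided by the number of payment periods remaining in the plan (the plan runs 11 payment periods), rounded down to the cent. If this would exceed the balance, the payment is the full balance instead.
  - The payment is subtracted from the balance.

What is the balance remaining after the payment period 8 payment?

$137.34

# | Opening | Payment | End bal
1 | $503.56 | $45.77 | $457.79
2 | $457.79 | $45.77 | $412.02
3 | $412.02 | $45.78 | $366.24
4 | $366.24 | $45.78 | $320.46
5 | $320.46 | $45.78 | $274.68
6 | $274.68 | $45.78 | $228.90
7 | $228.90 | $45.78 | $183.12
8 | $183.12 | $45.78 | $137.34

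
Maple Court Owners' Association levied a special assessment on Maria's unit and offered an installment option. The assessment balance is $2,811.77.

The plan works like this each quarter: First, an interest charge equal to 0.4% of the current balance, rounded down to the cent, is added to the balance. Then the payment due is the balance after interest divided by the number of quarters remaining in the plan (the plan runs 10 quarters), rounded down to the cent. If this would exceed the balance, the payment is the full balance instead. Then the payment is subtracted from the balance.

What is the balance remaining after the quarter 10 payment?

$0.00

Quarter 1: opening $2,811.77; interest $11.24 → $2,823.01; payment $282.30; balance $2,540.71
Quarter 2: opening $2,540.71; interest $10.16 → $2,550.87; payment $283.43; balance $2,267.44
Quarter 3: opening $2,267.44; interest $9.06 → $2,276.50; payment $284.56; balance $1,991.94
Quarter 4: opening $1,991.94; interest $7.96 → $1,999.90; payment $285.70; balance $1,714.20
Quarter 5: opening $1,714.20; interest $6.85 → $1,721.05; payment $286.84; balance $1,434.21
Quarter 6: opening $1,434.21; interest $5.73 → $1,439.94; payment $287.98; balance $1,151.96
Quarter 7: opening $1,151.96; interest $4.60 → $1,156.56; payment $289.14; balance $867.42
Quarter 8: opening $867.42; interest $3.46 → $870.88; payment $290.29; balance $580.59
Quarter 9: opening $580.59; interest $2.32 → $582.91; payment $291.45; balance $291.46
Quarter 10: opening $291.46; interest $1.16 → $292.62; payment $292.62; balance $0.00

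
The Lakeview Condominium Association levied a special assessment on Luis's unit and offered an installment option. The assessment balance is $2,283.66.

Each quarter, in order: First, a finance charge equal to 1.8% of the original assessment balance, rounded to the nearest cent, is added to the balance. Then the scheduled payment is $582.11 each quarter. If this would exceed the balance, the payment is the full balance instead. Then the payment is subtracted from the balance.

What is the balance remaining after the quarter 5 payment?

# | Opening | Interest | Payment | End bal
1 | $2,283.66 | $41.11 | $582.11 | $1,742.66
2 | $1,742.66 | $41.11 | $582.11 | $1,201.66
3 | $1,201.66 | $41.11 | $582.11 | $660.66
4 | $660.66 | $41.11 | $582.11 | $119.66
5 | $119.66 | $41.11 | $160.77 | $0.00

$0.00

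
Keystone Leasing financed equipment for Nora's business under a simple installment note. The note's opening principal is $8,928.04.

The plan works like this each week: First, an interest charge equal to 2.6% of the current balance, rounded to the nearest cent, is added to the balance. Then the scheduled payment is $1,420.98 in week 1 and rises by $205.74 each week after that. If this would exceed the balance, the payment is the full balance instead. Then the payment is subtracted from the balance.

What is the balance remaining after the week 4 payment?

$2,727.97

Week 1: opening $8,928.04; interest $232.13 → $9,160.17; payment $1,420.98; balance $7,739.19
Week 2: opening $7,739.19; interest $201.22 → $7,940.41; payment $1,626.72; balance $6,313.69
Week 3: opening $6,313.69; interest $164.16 → $6,477.85; payment $1,832.46; balance $4,645.39
Week 4: opening $4,645.39; interest $120.78 → $4,766.17; payment $2,038.20; balance $2,727.97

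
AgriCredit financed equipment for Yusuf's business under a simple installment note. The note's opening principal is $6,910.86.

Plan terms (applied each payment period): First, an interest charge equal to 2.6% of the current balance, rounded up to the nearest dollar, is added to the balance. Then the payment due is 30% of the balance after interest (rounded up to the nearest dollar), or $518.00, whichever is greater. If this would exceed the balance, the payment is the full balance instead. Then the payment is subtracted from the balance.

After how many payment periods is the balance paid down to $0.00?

8

Payment period 1: $6,910.86 +$180.00 interest = $7,090.86; pay $2,128.00 → $4,962.86
Payment period 2: $4,962.86 +$130.00 interest = $5,092.86; pay $1,528.00 → $3,564.86
Payment period 3: $3,564.86 +$93.00 interest = $3,657.86; pay $1,098.00 → $2,559.86
Payment period 4: $2,559.86 +$67.00 interest = $2,626.86; pay $789.00 → $1,837.86
Payment period 5: $1,837.86 +$48.00 interest = $1,885.86; pay $566.00 → $1,319.86
Payment period 6: $1,319.86 +$35.00 interest = $1,354.86; pay $518.00 → $836.86
Payment period 7: $836.86 +$22.00 interest = $858.86; pay $518.00 → $340.86
Payment period 8: $340.86 +$9.00 interest = $349.86; pay $349.86 → $0.00
Balance reaches $0.00 in payment period 8.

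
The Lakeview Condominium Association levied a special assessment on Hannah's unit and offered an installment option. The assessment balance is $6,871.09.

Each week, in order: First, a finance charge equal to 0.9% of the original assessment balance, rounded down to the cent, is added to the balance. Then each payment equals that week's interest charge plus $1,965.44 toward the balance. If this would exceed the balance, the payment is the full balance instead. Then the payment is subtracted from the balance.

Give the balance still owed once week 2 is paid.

$2,940.21

Week 1: $6,871.09 +$61.83 interest = $6,932.92; pay $2,027.27 → $4,905.65
Week 2: $4,905.65 +$61.83 interest = $4,967.48; pay $2,027.27 → $2,940.21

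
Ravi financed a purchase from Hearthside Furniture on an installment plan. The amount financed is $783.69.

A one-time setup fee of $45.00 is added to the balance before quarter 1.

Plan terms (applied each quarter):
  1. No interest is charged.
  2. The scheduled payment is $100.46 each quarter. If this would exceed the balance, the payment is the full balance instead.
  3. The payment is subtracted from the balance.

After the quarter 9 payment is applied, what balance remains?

Quarter 1: opening $828.69; payment $100.46; balance $728.23
Quarter 2: opening $728.23; payment $100.46; balance $627.77
Quarter 3: opening $627.77; payment $100.46; balance $527.31
Quarter 4: opening $527.31; payment $100.46; balance $426.85
Quarter 5: opening $426.85; payment $100.46; balance $326.39
Quarter 6: opening $326.39; payment $100.46; balance $225.93
Quarter 7: opening $225.93; payment $100.46; balance $125.47
Quarter 8: opening $125.47; payment $100.46; balance $25.01
Quarter 9: opening $25.01; payment $25.01; balance $0.00

$0.00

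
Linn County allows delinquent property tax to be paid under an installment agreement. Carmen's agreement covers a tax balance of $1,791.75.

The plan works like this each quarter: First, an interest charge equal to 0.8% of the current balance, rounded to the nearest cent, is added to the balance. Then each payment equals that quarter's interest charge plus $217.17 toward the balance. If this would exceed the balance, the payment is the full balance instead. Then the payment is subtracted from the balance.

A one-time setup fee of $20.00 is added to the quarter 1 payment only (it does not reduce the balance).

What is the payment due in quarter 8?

$219.34

Quarter 1: $1,791.75 +$14.33 interest = $1,806.08; pay $231.50 (+ $20.00 fee) → $1,574.58
Quarter 2: $1,574.58 +$12.60 interest = $1,587.18; pay $229.77 → $1,357.41
Quarter 3: $1,357.41 +$10.86 interest = $1,368.27; pay $228.03 → $1,140.24
Quarter 4: $1,140.24 +$9.12 interest = $1,149.36; pay $226.29 → $923.07
Quarter 5: $923.07 +$7.38 interest = $930.45; pay $224.55 → $705.90
Quarter 6: $705.90 +$5.65 interest = $711.55; pay $222.82 → $488.73
Quarter 7: $488.73 +$3.91 interest = $492.64; pay $221.08 → $271.56
Quarter 8: $271.56 +$2.17 interest = $273.73; pay $219.34 → $54.39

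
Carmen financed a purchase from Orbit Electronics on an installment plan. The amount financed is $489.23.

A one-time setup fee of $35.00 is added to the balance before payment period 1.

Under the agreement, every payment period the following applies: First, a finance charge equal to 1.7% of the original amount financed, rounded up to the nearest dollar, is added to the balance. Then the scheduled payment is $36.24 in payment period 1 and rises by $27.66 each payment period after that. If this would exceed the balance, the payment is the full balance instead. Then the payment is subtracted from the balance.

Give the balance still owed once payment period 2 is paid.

# | Opening | Interest | Payment | End bal
1 | $524.23 | $9.00 | $36.24 | $496.99
2 | $496.99 | $9.00 | $63.90 | $442.09

$442.09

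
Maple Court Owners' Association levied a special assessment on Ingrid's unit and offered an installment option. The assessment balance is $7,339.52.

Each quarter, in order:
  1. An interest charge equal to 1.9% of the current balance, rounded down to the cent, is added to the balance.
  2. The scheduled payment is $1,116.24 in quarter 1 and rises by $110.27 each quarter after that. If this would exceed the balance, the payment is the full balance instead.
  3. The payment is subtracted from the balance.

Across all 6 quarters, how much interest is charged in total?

Quarter 1: $7,339.52 +$139.45 interest = $7,478.97; pay $1,116.24 → $6,362.73
Quarter 2: $6,362.73 +$120.89 interest = $6,483.62; pay $1,226.51 → $5,257.11
Quarter 3: $5,257.11 +$99.88 interest = $5,356.99; pay $1,336.78 → $4,020.21
Quarter 4: $4,020.21 +$76.38 interest = $4,096.59; pay $1,447.05 → $2,649.54
Quarter 5: $2,649.54 +$50.34 interest = $2,699.88; pay $1,557.32 → $1,142.56
Quarter 6: $1,142.56 +$21.70 interest = $1,164.26; pay $1,164.26 → $0.00
Total interest: $139.45 + $120.89 + $99.88 + $76.38 + $50.34 + $21.70 = $508.64

$508.64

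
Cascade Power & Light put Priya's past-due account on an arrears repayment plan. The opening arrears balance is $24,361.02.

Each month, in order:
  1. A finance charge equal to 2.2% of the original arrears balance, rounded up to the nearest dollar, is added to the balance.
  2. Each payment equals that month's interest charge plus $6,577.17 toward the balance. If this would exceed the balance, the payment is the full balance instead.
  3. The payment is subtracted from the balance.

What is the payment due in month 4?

$5,165.51

Month 1: $24,361.02 +$536.00 interest = $24,897.02; pay $7,113.17 → $17,783.85
Month 2: $17,783.85 +$536.00 interest = $18,319.85; pay $7,113.17 → $11,206.68
Month 3: $11,206.68 +$536.00 interest = $11,742.68; pay $7,113.17 → $4,629.51
Month 4: $4,629.51 +$536.00 interest = $5,165.51; pay $5,165.51 → $0.00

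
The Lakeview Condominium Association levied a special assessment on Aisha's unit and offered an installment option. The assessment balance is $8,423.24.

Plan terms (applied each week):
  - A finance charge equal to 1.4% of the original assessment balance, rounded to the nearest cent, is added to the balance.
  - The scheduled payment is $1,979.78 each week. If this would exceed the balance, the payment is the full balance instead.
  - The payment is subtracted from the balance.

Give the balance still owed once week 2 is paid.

Week 1: opening $8,423.24; interest $117.93 → $8,541.17; payment $1,979.78; balance $6,561.39
Week 2: opening $6,561.39; interest $117.93 → $6,679.32; payment $1,979.78; balance $4,699.54

$4,699.54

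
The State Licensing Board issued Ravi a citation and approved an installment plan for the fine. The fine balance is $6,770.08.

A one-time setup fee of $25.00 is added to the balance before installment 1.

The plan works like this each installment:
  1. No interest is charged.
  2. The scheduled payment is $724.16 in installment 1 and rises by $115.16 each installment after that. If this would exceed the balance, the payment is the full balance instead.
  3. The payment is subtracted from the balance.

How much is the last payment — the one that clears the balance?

$722.72

Installment 1: opening $6,795.08; payment $724.16; balance $6,070.92
Installment 2: opening $6,070.92; payment $839.32; balance $5,231.60
Installment 3: opening $5,231.60; payment $954.48; balance $4,277.12
Installment 4: opening $4,277.12; payment $1,069.64; balance $3,207.48
Installment 5: opening $3,207.48; payment $1,184.80; balance $2,022.68
Installment 6: opening $2,022.68; payment $1,299.96; balance $722.72
Installment 7: opening $722.72; payment $722.72; balance $0.00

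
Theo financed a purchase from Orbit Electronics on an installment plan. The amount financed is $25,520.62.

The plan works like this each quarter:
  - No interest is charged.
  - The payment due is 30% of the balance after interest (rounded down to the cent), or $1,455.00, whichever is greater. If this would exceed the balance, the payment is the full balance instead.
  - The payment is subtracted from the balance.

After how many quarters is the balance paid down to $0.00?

8

Quarter 1: $25,520.62 − $7,656.18 → $17,864.44
Quarter 2: $17,864.44 − $5,359.33 → $12,505.11
Quarter 3: $12,505.11 − $3,751.53 → $8,753.58
Quarter 4: $8,753.58 − $2,626.07 → $6,127.51
Quarter 5: $6,127.51 − $1,838.25 → $4,289.26
Quarter 6: $4,289.26 − $1,455.00 → $2,834.26
Quarter 7: $2,834.26 − $1,455.00 → $1,379.26
Quarter 8: $1,379.26 − $1,379.26 → $0.00
Balance reaches $0.00 in quarter 8.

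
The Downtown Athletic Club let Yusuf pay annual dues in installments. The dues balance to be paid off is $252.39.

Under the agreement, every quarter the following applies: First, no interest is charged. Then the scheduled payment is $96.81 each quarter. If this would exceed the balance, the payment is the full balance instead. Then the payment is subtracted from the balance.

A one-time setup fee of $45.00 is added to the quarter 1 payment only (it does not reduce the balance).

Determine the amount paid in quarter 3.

# | Opening | Payment | Fee | End bal
1 | $252.39 | $96.81 | $45.00 | $155.58
2 | $155.58 | $96.81 | — | $58.77
3 | $58.77 | $58.77 | — | $0.00

$58.77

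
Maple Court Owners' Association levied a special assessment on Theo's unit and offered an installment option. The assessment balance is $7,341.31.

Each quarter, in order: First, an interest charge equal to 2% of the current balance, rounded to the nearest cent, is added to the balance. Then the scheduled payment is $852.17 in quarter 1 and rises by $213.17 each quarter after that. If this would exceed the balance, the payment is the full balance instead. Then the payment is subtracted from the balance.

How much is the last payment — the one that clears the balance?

# | Opening | Interest | Payment | End bal
1 | $7,341.31 | $146.83 | $852.17 | $6,635.97
2 | $6,635.97 | $132.72 | $1,065.34 | $5,703.35
3 | $5,703.35 | $114.07 | $1,278.51 | $4,538.91
4 | $4,538.91 | $90.78 | $1,491.68 | $3,138.01
5 | $3,138.01 | $62.76 | $1,704.85 | $1,495.92
6 | $1,495.92 | $29.92 | $1,525.84 | $0.00

$1,525.84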